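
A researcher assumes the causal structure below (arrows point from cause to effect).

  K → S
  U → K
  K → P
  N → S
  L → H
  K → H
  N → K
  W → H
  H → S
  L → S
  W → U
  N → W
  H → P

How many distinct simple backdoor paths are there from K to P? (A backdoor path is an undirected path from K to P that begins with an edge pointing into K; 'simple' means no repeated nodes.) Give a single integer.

A backdoor path from K to P is any simple undirected path whose first edge points into K (i.e. leaves K via a parent).
Parents of K: {N, U}.
Enumerating:
  P1: K <- N -> W -> H -> P
  P2: K <- N -> S <- L -> H -> P
  P3: K <- N -> S <- H -> P
  P4: K <- U <- W <- N -> S <- L -> H -> P
  P5: K <- U <- W <- N -> S <- H -> P
  P6: K <- U <- W -> H -> P
That exhausts the simple backdoor paths. Count: 6.

6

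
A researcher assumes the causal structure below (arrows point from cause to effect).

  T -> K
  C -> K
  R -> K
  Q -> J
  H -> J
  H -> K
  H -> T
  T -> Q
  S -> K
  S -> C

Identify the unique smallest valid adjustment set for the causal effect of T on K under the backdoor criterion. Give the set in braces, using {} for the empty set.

{H}

Variables eligible for adjustment (non-descendants of T, excluding T and K): {C, H, R, S}.
Backdoor paths from T to K:
  P1: T <- H -> K
The empty set is not sufficient: P1 (T <- H -> K) has no collider blocking it and no conditioned non-collider, so it is open.
Try {H}:
  P1: blocked at fork node H ∈ conditioning set.
{H} contains no descendant of T and blocks every backdoor path.
No other singleton works — e.g. {R} leaves P1 open — so {H} is the unique smallest valid adjustment set.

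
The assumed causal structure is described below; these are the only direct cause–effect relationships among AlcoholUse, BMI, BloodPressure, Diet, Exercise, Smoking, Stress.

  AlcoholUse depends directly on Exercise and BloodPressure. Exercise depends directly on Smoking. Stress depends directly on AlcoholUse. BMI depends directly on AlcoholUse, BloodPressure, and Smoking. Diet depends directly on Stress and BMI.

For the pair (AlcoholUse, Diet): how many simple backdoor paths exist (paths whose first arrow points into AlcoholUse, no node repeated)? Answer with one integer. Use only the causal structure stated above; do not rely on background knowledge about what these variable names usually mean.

2

A backdoor path from AlcoholUse to Diet is any simple undirected path whose first edge points into AlcoholUse (i.e. leaves AlcoholUse via a parent).
Parents of AlcoholUse: {BloodPressure, Exercise}.
Enumerating:
  P1: AlcoholUse <- BloodPressure -> BMI -> Diet
  P2: AlcoholUse <- Exercise <- Smoking -> BMI -> Diet
That exhausts the simple backdoor paths. Count: 2.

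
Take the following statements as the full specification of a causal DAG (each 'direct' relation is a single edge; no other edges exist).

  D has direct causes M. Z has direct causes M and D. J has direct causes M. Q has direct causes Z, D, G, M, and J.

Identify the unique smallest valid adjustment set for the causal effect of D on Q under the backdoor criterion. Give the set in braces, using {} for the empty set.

Variables eligible for adjustment (non-descendants of D, excluding D and Q): {G, J, M}.
Backdoor paths from D to Q:
  P1: D <- M -> J -> Q
  P2: D <- M -> Z -> Q
  P3: D <- M -> Q
The empty set is not sufficient: P1 (D <- M -> J -> Q) has no collider blocking it and no conditioned non-collider, so it is open.
Try {M}:
  P1: blocked at fork node M ∈ conditioning set.
  P2: blocked at fork node M ∈ conditioning set.
  P3: blocked at fork node M ∈ conditioning set.
{M} contains no descendant of D and blocks every backdoor path.
No other singleton works — e.g. {J} leaves P2 open — so {M} is the unique smallest valid adjustment set.

{M}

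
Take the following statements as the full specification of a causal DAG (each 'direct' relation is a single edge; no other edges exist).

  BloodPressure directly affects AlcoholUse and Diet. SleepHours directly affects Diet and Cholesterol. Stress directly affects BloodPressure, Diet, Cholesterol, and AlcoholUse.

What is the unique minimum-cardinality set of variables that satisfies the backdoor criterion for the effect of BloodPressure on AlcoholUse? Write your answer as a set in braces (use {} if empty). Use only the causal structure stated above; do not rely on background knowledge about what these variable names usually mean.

Variables eligible for adjustment (non-descendants of BloodPressure, excluding BloodPressure and AlcoholUse): {Cholesterol, SleepHours, Stress}.
Backdoor paths from BloodPressure to AlcoholUse:
  P1: BloodPressure <- Stress -> AlcoholUse
The empty set is not sufficient: P1 (BloodPressure <- Stress -> AlcoholUse) has no collider blocking it and no conditioned non-collider, so it is open.
Try {Stress}:
  P1: blocked at fork node Stress ∈ conditioning set.
{Stress} contains no descendant of BloodPressure and blocks every backdoor path.
No other singleton works — e.g. {SleepHours} leaves P1 open — so {Stress} is the unique smallest valid adjustment set.

{Stress}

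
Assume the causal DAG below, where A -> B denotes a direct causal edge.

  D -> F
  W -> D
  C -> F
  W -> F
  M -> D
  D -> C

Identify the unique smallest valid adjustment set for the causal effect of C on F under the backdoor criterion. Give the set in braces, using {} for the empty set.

Variables eligible for adjustment (non-descendants of C, excluding C and F): {D, M, W}.
Backdoor paths from C to F:
  P1: C <- D <- W -> F
  P2: C <- D -> F
The empty set is not sufficient: P1 (C <- D <- W -> F) has no collider blocking it and no conditioned non-collider, so it is open.
Try {D}:
  P1: blocked at chain node D ∈ conditioning set.
  P2: blocked at fork node D ∈ conditioning set.
{D} contains no descendant of C and blocks every backdoor path.
No other singleton works — e.g. {M} leaves P1 open — so {D} is the unique smallest valid adjustment set.

{D}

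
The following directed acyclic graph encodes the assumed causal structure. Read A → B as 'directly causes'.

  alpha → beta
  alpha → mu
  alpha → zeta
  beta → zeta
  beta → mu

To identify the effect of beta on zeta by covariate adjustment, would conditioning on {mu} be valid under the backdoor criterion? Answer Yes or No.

No

Backdoor paths from beta to zeta (paths whose first edge points into beta):
  P1: beta <- alpha -> zeta
Condition 1 (no descendant of beta in the set): FAILS — mu is a descendant of beta.
Condition 2 (every backdoor path blocked by {mu}):
  P1: open — no interior node is in the conditioning set.
{mu} does not satisfy the backdoor criterion.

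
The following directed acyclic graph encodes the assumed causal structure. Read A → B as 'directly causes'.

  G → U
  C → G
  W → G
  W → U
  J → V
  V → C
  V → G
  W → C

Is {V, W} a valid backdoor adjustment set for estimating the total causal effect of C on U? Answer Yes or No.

Yes

Backdoor paths from C to U (paths whose first edge points into C):
  P1: C <- W -> G -> U
  P2: C <- W -> U
  P3: C <- V -> G <- W -> U
  P4: C <- V -> G -> U
Condition 1 (no descendant of C in the set): holds — descendants of C are {G, U}; none are in {V, W}.
Condition 2 (every backdoor path blocked by {V, W}):
  P1: blocked at fork node W ∈ conditioning set.
  P2: blocked at fork node W ∈ conditioning set.
  P3: blocked at fork node V ∈ conditioning set.
  P4: blocked at fork node V ∈ conditioning set.
{V, W} satisfies the backdoor criterion.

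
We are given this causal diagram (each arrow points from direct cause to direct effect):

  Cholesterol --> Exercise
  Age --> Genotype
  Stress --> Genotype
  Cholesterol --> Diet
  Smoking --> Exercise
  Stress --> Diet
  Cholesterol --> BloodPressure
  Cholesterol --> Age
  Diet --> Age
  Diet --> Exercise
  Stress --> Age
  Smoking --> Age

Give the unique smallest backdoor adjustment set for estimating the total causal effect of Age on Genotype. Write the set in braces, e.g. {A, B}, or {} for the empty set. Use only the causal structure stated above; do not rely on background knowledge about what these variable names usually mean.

{Stress}

Variables eligible for adjustment (non-descendants of Age, excluding Age and Genotype): {BloodPressure, Cholesterol, Diet, Exercise, Smoking, Stress}.
Backdoor paths from Age to Genotype:
  P1: Age <- Cholesterol -> Diet <- Stress -> Genotype
  P2: Age <- Cholesterol -> Exercise <- Diet <- Stress -> Genotype
  P3: Age <- Stress -> Genotype
  P4: Age <- Diet <- Stress -> Genotype
  P5: Age <- Smoking -> Exercise <- Cholesterol -> Diet <- Stress -> Genotype
  P6: Age <- Smoking -> Exercise <- Diet <- Stress -> Genotype
The empty set is not sufficient: P3 (Age <- Stress -> Genotype) has no collider blocking it and no conditioned non-collider, so it is open.
Try {Stress}:
  P1: blocked at collider Diet (neither it nor any descendant is in the conditioning set).
  P2: blocked at collider Exercise (neither it nor any descendant is in the conditioning set).
  P3: blocked at fork node Stress ∈ conditioning set.
  P4: blocked at fork node Stress ∈ conditioning set.
  P5: blocked at collider Exercise (neither it nor any descendant is in the conditioning set).
  P6: blocked at collider Exercise (neither it nor any descendant is in the conditioning set).
{Stress} contains no descendant of Age and blocks every backdoor path.
No other singleton works — e.g. {Cholesterol} leaves P3 open — so {Stress} is the unique smallest valid adjustment set.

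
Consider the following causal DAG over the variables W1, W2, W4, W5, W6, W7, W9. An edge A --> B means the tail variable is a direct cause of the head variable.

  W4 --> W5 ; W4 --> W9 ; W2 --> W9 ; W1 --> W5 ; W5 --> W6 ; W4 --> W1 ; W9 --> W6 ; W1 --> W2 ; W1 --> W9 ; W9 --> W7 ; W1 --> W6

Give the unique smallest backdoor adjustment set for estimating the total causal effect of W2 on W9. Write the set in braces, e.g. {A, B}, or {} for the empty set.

Variables eligible for adjustment (non-descendants of W2, excluding W2 and W9): {W1, W4, W5}.
Backdoor paths from W2 to W9:
  P1: W2 <- W1 <- W4 -> W5 -> W6 <- W9
  P2: W2 <- W1 <- W4 -> W9
  P3: W2 <- W1 -> W5 <- W4 -> W9
  P4: W2 <- W1 -> W5 -> W6 <- W9
  P5: W2 <- W1 -> W9
  P6: W2 <- W1 -> W6 <- W5 <- W4 -> W9
  P7: W2 <- W1 -> W6 <- W9
The empty set is not sufficient: P2 (W2 <- W1 <- W4 -> W9) has no collider blocking it and no conditioned non-collider, so it is open.
Try {W1}:
  P1: blocked at chain node W1 ∈ conditioning set.
  P2: blocked at chain node W1 ∈ conditioning set.
  P3: blocked at fork node W1 ∈ conditioning set.
  P4: blocked at fork node W1 ∈ conditioning set.
  P5: blocked at fork node W1 ∈ conditioning set.
  P6: blocked at fork node W1 ∈ conditioning set.
  P7: blocked at fork node W1 ∈ conditioning set.
{W1} contains no descendant of W2 and blocks every backdoor path.
No other singleton works — e.g. {W4} leaves P5 open — so {W1} is the unique smallest valid adjustment set.

{W1}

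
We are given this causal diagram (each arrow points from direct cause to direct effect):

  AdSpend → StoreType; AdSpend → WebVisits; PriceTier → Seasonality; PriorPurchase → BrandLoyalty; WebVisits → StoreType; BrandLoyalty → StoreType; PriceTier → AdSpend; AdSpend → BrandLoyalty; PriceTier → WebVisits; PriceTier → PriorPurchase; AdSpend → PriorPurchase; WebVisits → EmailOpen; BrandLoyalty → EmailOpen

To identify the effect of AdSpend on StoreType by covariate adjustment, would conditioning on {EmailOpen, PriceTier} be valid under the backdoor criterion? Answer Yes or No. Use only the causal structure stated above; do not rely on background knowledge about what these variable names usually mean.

No

Backdoor paths from AdSpend to StoreType (paths whose first edge points into AdSpend):
  P1: AdSpend <- PriceTier -> WebVisits -> StoreType
  P2: AdSpend <- PriceTier -> WebVisits -> EmailOpen <- BrandLoyalty -> StoreType
  P3: AdSpend <- PriceTier -> PriorPurchase -> BrandLoyalty -> StoreType
  P4: AdSpend <- PriceTier -> PriorPurchase -> BrandLoyalty -> EmailOpen <- WebVisits -> StoreType
Condition 1 (no descendant of AdSpend in the set): FAILS — EmailOpen is a descendant of AdSpend.
Condition 2 (every backdoor path blocked by {EmailOpen, PriceTier}):
  P1: blocked at fork node PriceTier ∈ conditioning set.
  P2: blocked at fork node PriceTier ∈ conditioning set.
  P3: blocked at fork node PriceTier ∈ conditioning set.
  P4: blocked at fork node PriceTier ∈ conditioning set.
{EmailOpen, PriceTier} does not satisfy the backdoor criterion.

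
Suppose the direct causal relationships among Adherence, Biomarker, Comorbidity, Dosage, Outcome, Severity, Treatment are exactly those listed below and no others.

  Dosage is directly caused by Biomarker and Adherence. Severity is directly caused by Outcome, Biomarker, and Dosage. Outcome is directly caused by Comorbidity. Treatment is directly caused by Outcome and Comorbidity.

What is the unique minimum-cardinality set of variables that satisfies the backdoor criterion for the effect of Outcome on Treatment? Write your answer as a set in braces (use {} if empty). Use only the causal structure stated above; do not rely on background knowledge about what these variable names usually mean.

{Comorbidity}

Variables eligible for adjustment (non-descendants of Outcome, excluding Outcome and Treatment): {Adherence, Biomarker, Comorbidity, Dosage}.
Backdoor paths from Outcome to Treatment:
  P1: Outcome <- Comorbidity -> Treatment
The empty set is not sufficient: P1 (Outcome <- Comorbidity -> Treatment) has no collider blocking it and no conditioned non-collider, so it is open.
Try {Comorbidity}:
  P1: blocked at fork node Comorbidity ∈ conditioning set.
{Comorbidity} contains no descendant of Outcome and blocks every backdoor path.
No other singleton works — e.g. {Biomarker} leaves P1 open — so {Comorbidity} is the unique smallest valid adjustment set.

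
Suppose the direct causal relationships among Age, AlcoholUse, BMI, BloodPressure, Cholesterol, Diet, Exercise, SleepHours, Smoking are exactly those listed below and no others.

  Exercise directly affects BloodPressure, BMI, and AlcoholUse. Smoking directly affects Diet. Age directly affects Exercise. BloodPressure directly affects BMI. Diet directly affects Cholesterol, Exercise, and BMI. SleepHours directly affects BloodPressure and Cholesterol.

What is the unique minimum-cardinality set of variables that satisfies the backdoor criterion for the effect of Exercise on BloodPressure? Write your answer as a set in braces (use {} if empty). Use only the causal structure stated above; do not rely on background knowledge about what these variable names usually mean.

Variables eligible for adjustment (non-descendants of Exercise, excluding Exercise and BloodPressure): {Age, Cholesterol, Diet, SleepHours, Smoking}.
Backdoor paths from Exercise to BloodPressure:
  P1: Exercise <- Diet -> BMI <- BloodPressure
  P2: Exercise <- Diet -> Cholesterol <- SleepHours -> BloodPressure
Each backdoor path contains an unconditioned collider, so every path is already blocked with the empty conditioning set:
  P1: blocked at collider BMI (neither it nor any descendant is in the conditioning set).
  P2: blocked at collider Cholesterol (neither it nor any descendant is in the conditioning set).
The empty set is therefore the unique smallest valid set.

{}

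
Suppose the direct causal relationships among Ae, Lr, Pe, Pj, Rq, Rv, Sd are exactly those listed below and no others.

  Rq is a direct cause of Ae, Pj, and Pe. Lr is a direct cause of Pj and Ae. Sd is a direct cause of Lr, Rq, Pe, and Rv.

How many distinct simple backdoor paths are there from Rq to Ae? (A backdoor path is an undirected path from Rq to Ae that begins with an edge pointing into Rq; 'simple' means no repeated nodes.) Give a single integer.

1

A backdoor path from Rq to Ae is any simple undirected path whose first edge points into Rq (i.e. leaves Rq via a parent).
Parents of Rq: {Sd}.
Enumerating:
  P1: Rq <- Sd -> Lr -> Ae
That exhausts the simple backdoor paths. Count: 1.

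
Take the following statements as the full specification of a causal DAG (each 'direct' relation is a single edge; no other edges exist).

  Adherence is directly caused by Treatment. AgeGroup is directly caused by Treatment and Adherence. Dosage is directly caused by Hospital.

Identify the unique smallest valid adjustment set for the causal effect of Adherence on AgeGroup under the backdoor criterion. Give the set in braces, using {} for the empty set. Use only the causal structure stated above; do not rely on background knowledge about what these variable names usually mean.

Variables eligible for adjustment (non-descendants of Adherence, excluding Adherence and AgeGroup): {Dosage, Hospital, Treatment}.
Backdoor paths from Adherence to AgeGroup:
  P1: Adherence <- Treatment -> AgeGroup
The empty set is not sufficient: P1 (Adherence <- Treatment -> AgeGroup) has no collider blocking it and no conditioned non-collider, so it is open.
Try {Treatment}:
  P1: blocked at fork node Treatment ∈ conditioning set.
{Treatment} contains no descendant of Adherence and blocks every backdoor path.
No other singleton works — e.g. {Hospital} leaves P1 open — so {Treatment} is the unique smallest valid adjustment set.

{Treatment}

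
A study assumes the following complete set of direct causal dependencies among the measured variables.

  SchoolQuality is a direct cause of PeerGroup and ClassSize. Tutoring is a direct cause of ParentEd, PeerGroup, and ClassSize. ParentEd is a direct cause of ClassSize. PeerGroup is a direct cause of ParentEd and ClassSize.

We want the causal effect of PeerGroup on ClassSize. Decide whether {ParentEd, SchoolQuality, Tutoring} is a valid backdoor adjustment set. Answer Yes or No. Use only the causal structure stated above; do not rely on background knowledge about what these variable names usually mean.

Backdoor paths from PeerGroup to ClassSize (paths whose first edge points into PeerGroup):
  P1: PeerGroup <- SchoolQuality -> ClassSize
  P2: PeerGroup <- Tutoring -> ParentEd -> ClassSize
  P3: PeerGroup <- Tutoring -> ClassSize
Condition 1 (no descendant of PeerGroup in the set): FAILS — ParentEd is a descendant of PeerGroup.
Condition 2 (every backdoor path blocked by {ParentEd, SchoolQuality, Tutoring}):
  P1: blocked at fork node SchoolQuality ∈ conditioning set.
  P2: blocked at fork node Tutoring ∈ conditioning set.
  P3: blocked at fork node Tutoring ∈ conditioning set.
{ParentEd, SchoolQuality, Tutoring} does not satisfy the backdoor criterion.

No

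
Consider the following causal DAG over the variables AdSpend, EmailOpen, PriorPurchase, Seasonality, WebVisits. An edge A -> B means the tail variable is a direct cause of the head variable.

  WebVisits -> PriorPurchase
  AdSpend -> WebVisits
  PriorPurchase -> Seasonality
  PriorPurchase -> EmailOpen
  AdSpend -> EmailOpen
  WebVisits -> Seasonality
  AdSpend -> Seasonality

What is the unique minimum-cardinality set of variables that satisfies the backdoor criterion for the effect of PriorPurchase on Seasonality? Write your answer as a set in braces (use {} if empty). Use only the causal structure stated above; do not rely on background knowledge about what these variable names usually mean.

Variables eligible for adjustment (non-descendants of PriorPurchase, excluding PriorPurchase and Seasonality): {AdSpend, WebVisits}.
Backdoor paths from PriorPurchase to Seasonality:
  P1: PriorPurchase <- WebVisits <- AdSpend -> Seasonality
  P2: PriorPurchase <- WebVisits -> Seasonality
The empty set is not sufficient: P1 (PriorPurchase <- WebVisits <- AdSpend -> Seasonality) has no collider blocking it and no conditioned non-collider, so it is open.
Try {WebVisits}:
  P1: blocked at chain node WebVisits ∈ conditioning set.
  P2: blocked at fork node WebVisits ∈ conditioning set.
{WebVisits} contains no descendant of PriorPurchase and blocks every backdoor path.
No other singleton works — e.g. {AdSpend} leaves P2 open — so {WebVisits} is the unique smallest valid adjustment set.

{WebVisits}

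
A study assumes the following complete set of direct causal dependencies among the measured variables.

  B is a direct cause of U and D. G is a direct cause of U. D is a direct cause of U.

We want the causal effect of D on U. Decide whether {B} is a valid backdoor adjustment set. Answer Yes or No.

Backdoor paths from D to U (paths whose first edge points into D):
  P1: D <- B -> U
Condition 1 (no descendant of D in the set): holds — descendants of D are {U}; none are in {B}.
Condition 2 (every backdoor path blocked by {B}):
  P1: blocked at fork node B ∈ conditioning set.
{B} satisfies the backdoor criterion.

Yes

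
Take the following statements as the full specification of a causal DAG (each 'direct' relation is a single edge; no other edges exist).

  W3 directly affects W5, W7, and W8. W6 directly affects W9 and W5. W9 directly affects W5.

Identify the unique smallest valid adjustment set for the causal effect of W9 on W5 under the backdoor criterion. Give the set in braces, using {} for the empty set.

Variables eligible for adjustment (non-descendants of W9, excluding W9 and W5): {W3, W6, W7, W8}.
Backdoor paths from W9 to W5:
  P1: W9 <- W6 -> W5
The empty set is not sufficient: P1 (W9 <- W6 -> W5) has no collider blocking it and no conditioned non-collider, so it is open.
Try {W6}:
  P1: blocked at fork node W6 ∈ conditioning set.
{W6} contains no descendant of W9 and blocks every backdoor path.
No other singleton works — e.g. {W3} leaves P1 open — so {W6} is the unique smallest valid adjustment set.

{W6}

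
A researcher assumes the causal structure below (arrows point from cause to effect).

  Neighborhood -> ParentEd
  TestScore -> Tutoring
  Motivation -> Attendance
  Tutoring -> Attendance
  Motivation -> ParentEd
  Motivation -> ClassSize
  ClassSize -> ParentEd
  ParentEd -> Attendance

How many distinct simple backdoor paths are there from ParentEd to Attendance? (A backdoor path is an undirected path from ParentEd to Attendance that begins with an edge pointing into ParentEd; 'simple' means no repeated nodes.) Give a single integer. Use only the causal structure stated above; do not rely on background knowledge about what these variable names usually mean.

2

A backdoor path from ParentEd to Attendance is any simple undirected path whose first edge points into ParentEd (i.e. leaves ParentEd via a parent).
Parents of ParentEd: {ClassSize, Motivation, Neighborhood}.
Enumerating:
  P1: ParentEd <- Motivation -> Attendance
  P2: ParentEd <- ClassSize <- Motivation -> Attendance
That exhausts the simple backdoor paths. Count: 2.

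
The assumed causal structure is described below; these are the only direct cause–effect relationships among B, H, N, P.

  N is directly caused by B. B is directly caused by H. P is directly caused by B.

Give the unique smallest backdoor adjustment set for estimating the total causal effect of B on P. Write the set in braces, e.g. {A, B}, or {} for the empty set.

{}

Variables eligible for adjustment (non-descendants of B, excluding B and P): {H}.
Backdoor paths from B to P:
  (none)
With no backdoor paths the empty set already satisfies the criterion, and it is trivially minimal.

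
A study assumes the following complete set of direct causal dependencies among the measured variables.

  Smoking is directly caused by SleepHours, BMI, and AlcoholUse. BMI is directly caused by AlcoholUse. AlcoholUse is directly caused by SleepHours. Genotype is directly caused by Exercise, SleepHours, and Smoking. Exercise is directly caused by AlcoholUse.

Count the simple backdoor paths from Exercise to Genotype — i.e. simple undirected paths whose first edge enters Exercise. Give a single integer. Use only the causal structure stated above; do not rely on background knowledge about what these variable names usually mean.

A backdoor path from Exercise to Genotype is any simple undirected path whose first edge points into Exercise (i.e. leaves Exercise via a parent).
Parents of Exercise: {AlcoholUse}.
Enumerating:
  P1: Exercise <- AlcoholUse <- SleepHours -> Smoking -> Genotype
  P2: Exercise <- AlcoholUse <- SleepHours -> Genotype
  P3: Exercise <- AlcoholUse -> BMI -> Smoking <- SleepHours -> Genotype
  P4: Exercise <- AlcoholUse -> BMI -> Smoking -> Genotype
  P5: Exercise <- AlcoholUse -> Smoking <- SleepHours -> Genotype
  P6: Exercise <- AlcoholUse -> Smoking -> Genotype
That exhausts the simple backdoor paths. Count: 6.

6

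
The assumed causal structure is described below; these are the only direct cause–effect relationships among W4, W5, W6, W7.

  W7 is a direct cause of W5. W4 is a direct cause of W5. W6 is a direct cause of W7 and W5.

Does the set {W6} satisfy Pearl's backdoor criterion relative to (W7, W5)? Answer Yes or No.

Backdoor paths from W7 to W5 (paths whose first edge points into W7):
  P1: W7 <- W6 -> W5
Condition 1 (no descendant of W7 in the set): holds — descendants of W7 are {W5}; none are in {W6}.
Condition 2 (every backdoor path blocked by {W6}):
  P1: blocked at fork node W6 ∈ conditioning set.
{W6} satisfies the backdoor criterion.

Yes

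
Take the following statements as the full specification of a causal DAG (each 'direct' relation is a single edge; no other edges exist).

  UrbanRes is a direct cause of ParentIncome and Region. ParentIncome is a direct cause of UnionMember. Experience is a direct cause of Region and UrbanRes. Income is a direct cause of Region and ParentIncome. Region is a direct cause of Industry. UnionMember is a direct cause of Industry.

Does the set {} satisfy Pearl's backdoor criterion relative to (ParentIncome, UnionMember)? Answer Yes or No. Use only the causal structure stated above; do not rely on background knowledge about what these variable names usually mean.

Yes

Backdoor paths from ParentIncome to UnionMember (paths whose first edge points into ParentIncome):
  P1: ParentIncome <- Income -> Region -> Industry <- UnionMember
  P2: ParentIncome <- UrbanRes <- Experience -> Region -> Industry <- UnionMember
  P3: ParentIncome <- UrbanRes -> Region -> Industry <- UnionMember
Condition 1 (no descendant of ParentIncome in the set): holds — descendants of ParentIncome are {Industry, UnionMember}; none are in {}.
Condition 2 (every backdoor path blocked by {}):
  P1: blocked at collider Industry (neither it nor any descendant is in the conditioning set).
  P2: blocked at collider Industry (neither it nor any descendant is in the conditioning set).
  P3: blocked at collider Industry (neither it nor any descendant is in the conditioning set).
{} satisfies the backdoor criterion.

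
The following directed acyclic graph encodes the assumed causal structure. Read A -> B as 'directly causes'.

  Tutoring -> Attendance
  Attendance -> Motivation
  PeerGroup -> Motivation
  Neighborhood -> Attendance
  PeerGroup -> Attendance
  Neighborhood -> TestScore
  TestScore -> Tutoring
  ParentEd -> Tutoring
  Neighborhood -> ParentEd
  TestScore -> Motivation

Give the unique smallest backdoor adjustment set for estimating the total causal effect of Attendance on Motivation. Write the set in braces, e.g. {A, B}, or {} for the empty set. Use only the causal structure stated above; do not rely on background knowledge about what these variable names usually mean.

{PeerGroup, TestScore}

Variables eligible for adjustment (non-descendants of Attendance, excluding Attendance and Motivation): {Neighborhood, ParentEd, PeerGroup, TestScore, Tutoring}.
Backdoor paths from Attendance to Motivation:
  P1: Attendance <- Neighborhood -> TestScore -> Motivation
  P2: Attendance <- Neighborhood -> ParentEd -> Tutoring <- TestScore -> Motivation
  P3: Attendance <- Tutoring <- TestScore -> Motivation
  P4: Attendance <- Tutoring <- ParentEd <- Neighborhood -> TestScore -> Motivation
  P5: Attendance <- PeerGroup -> Motivation
The empty set is not sufficient: P1 (Attendance <- Neighborhood -> TestScore -> Motivation) has no collider blocking it and no conditioned non-collider, so it is open.
Try {PeerGroup, TestScore}:
  P1: blocked at chain node TestScore ∈ conditioning set.
  P2: blocked at collider Tutoring (neither it nor any descendant is in the conditioning set).
  P3: blocked at fork node TestScore ∈ conditioning set.
  P4: blocked at chain node TestScore ∈ conditioning set.
  P5: blocked at fork node PeerGroup ∈ conditioning set.
{PeerGroup, TestScore} contains no descendant of Attendance and blocks every backdoor path.
Every element of {PeerGroup, TestScore} is needed (dropping PeerGroup leaves P5 open; dropping TestScore leaves P1 open), so no proper subset is valid.
Among all size-2 subsets of the eligible variables, only {PeerGroup, TestScore} blocks every backdoor path, so it is the unique smallest valid adjustment set.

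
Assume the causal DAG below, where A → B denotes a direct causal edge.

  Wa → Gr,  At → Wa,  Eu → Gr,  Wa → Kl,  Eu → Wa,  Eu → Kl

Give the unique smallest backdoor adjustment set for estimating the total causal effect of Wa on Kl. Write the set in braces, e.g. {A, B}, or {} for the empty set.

Variables eligible for adjustment (non-descendants of Wa, excluding Wa and Kl): {At, Eu}.
Backdoor paths from Wa to Kl:
  P1: Wa <- Eu -> Kl
The empty set is not sufficient: P1 (Wa <- Eu -> Kl) has no collider blocking it and no conditioned non-collider, so it is open.
Try {Eu}:
  P1: blocked at fork node Eu ∈ conditioning set.
{Eu} contains no descendant of Wa and blocks every backdoor path.
No other singleton works — e.g. {At} leaves P1 open — so {Eu} is the unique smallest valid adjustment set.

{Eu}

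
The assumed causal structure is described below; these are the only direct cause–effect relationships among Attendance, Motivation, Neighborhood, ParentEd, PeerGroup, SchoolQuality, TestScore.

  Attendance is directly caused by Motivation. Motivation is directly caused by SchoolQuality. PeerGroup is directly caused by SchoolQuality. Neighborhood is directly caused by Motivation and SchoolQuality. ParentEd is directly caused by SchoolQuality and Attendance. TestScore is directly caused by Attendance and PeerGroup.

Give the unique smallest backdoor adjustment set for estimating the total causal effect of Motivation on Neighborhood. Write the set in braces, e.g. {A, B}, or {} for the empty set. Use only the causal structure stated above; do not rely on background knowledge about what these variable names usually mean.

Variables eligible for adjustment (non-descendants of Motivation, excluding Motivation and Neighborhood): {PeerGroup, SchoolQuality}.
Backdoor paths from Motivation to Neighborhood:
  P1: Motivation <- SchoolQuality -> Neighborhood
The empty set is not sufficient: P1 (Motivation <- SchoolQuality -> Neighborhood) has no collider blocking it and no conditioned non-collider, so it is open.
Try {SchoolQuality}:
  P1: blocked at fork node SchoolQuality ∈ conditioning set.
{SchoolQuality} contains no descendant of Motivation and blocks every backdoor path.
No other singleton works — e.g. {PeerGroup} leaves P1 open — so {SchoolQuality} is the unique smallest valid adjustment set.

{SchoolQuality}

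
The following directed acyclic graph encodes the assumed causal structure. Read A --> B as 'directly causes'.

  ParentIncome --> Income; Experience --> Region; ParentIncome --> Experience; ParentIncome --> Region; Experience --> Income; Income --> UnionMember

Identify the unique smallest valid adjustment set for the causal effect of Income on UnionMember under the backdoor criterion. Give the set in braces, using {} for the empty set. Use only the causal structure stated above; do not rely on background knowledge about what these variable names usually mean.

Variables eligible for adjustment (non-descendants of Income, excluding Income and UnionMember): {Experience, ParentIncome, Region}.
Backdoor paths from Income to UnionMember:
  (none)
With no backdoor paths the empty set already satisfies the criterion, and it is trivially minimal.

{}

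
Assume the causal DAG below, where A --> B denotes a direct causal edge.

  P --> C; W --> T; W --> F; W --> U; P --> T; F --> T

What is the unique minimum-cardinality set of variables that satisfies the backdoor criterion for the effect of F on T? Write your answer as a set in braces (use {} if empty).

{W}

Variables eligible for adjustment (non-descendants of F, excluding F and T): {C, P, U, W}.
Backdoor paths from F to T:
  P1: F <- W -> T
The empty set is not sufficient: P1 (F <- W -> T) has no collider blocking it and no conditioned non-collider, so it is open.
Try {W}:
  P1: blocked at fork node W ∈ conditioning set.
{W} contains no descendant of F and blocks every backdoor path.
No other singleton works — e.g. {P} leaves P1 open — so {W} is the unique smallest valid adjustment set.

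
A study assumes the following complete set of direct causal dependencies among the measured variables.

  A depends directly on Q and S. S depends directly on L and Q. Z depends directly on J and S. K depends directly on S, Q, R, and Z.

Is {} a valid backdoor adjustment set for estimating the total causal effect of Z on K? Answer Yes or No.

Backdoor paths from Z to K (paths whose first edge points into Z):
  P1: Z <- S <- Q -> K
  P2: Z <- S -> A <- Q -> K
  P3: Z <- S -> K
Condition 1 (no descendant of Z in the set): holds — descendants of Z are {K}; none are in {}.
Condition 2 (every backdoor path blocked by {}):
  P1: open — no interior node is in the conditioning set.
  P2: blocked at collider A (neither it nor any descendant is in the conditioning set).
  P3: open — no interior node is in the conditioning set.
{} does not satisfy the backdoor criterion.

No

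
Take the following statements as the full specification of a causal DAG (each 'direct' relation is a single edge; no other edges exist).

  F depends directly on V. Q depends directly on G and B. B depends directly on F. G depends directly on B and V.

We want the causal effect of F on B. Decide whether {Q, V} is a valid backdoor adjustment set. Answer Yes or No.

No

Backdoor paths from F to B (paths whose first edge points into F):
  P1: F <- V -> G <- B
  P2: F <- V -> G -> Q <- B
Condition 1 (no descendant of F in the set): FAILS — Q is a descendant of F.
Condition 2 (every backdoor path blocked by {Q, V}):
  P1: blocked at fork node V ∈ conditioning set.
  P2: blocked at fork node V ∈ conditioning set.
{Q, V} does not satisfy the backdoor criterion.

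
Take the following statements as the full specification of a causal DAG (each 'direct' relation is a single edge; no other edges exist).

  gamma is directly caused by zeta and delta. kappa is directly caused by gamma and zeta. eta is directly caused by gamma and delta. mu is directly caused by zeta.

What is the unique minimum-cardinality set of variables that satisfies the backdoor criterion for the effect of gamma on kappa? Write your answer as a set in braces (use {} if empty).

{zeta}

Variables eligible for adjustment (non-descendants of gamma, excluding gamma and kappa): {delta, mu, zeta}.
Backdoor paths from gamma to kappa:
  P1: gamma <- zeta -> kappa
The empty set is not sufficient: P1 (gamma <- zeta -> kappa) has no collider blocking it and no conditioned non-collider, so it is open.
Try {zeta}:
  P1: blocked at fork node zeta ∈ conditioning set.
{zeta} contains no descendant of gamma and blocks every backdoor path.
No other singleton works — e.g. {delta} leaves P1 open — so {zeta} is the unique smallest valid adjustment set.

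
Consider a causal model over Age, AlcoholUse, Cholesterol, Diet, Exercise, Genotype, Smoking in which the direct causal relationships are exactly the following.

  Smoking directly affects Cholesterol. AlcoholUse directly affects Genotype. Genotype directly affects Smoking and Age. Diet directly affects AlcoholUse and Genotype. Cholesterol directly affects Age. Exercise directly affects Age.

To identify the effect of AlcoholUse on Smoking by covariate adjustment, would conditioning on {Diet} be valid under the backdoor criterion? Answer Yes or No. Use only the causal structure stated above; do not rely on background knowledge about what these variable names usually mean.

Yes

Backdoor paths from AlcoholUse to Smoking (paths whose first edge points into AlcoholUse):
  P1: AlcoholUse <- Diet -> Genotype -> Smoking
  P2: AlcoholUse <- Diet -> Genotype -> Age <- Cholesterol <- Smoking
Condition 1 (no descendant of AlcoholUse in the set): holds — descendants of AlcoholUse are {Age, Cholesterol, Genotype, Smoking}; none are in {Diet}.
Condition 2 (every backdoor path blocked by {Diet}):
  P1: blocked at fork node Diet ∈ conditioning set.
  P2: blocked at fork node Diet ∈ conditioning set.
{Diet} satisfies the backdoor criterion.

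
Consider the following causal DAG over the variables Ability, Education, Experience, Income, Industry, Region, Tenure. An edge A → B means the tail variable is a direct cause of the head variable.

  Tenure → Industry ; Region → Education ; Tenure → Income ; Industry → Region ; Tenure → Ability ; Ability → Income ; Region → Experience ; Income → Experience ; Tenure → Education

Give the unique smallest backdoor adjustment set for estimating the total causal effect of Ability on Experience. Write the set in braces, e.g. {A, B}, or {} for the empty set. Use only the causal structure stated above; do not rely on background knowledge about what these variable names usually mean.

Variables eligible for adjustment (non-descendants of Ability, excluding Ability and Experience): {Education, Industry, Region, Tenure}.
Backdoor paths from Ability to Experience:
  P1: Ability <- Tenure -> Industry -> Region -> Experience
  P2: Ability <- Tenure -> Income -> Experience
  P3: Ability <- Tenure -> Education <- Region -> Experience
The empty set is not sufficient: P1 (Ability <- Tenure -> Industry -> Region -> Experience) has no collider blocking it and no conditioned non-collider, so it is open.
Try {Tenure}:
  P1: blocked at fork node Tenure ∈ conditioning set.
  P2: blocked at fork node Tenure ∈ conditioning set.
  P3: blocked at fork node Tenure ∈ conditioning set.
{Tenure} contains no descendant of Ability and blocks every backdoor path.
No other singleton works — e.g. {Industry} leaves P2 open — so {Tenure} is the unique smallest valid adjustment set.

{Tenure}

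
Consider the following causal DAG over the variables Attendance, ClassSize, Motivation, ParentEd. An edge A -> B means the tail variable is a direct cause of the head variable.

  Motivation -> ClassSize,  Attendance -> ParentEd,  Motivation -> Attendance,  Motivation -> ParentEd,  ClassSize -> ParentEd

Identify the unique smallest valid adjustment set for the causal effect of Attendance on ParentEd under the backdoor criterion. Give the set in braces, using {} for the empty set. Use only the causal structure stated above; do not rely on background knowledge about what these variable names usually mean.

{Motivation}

Variables eligible for adjustment (non-descendants of Attendance, excluding Attendance and ParentEd): {ClassSize, Motivation}.
Backdoor paths from Attendance to ParentEd:
  P1: Attendance <- Motivation -> ClassSize -> ParentEd
  P2: Attendance <- Motivation -> ParentEd
The empty set is not sufficient: P1 (Attendance <- Motivation -> ClassSize -> ParentEd) has no collider blocking it and no conditioned non-collider, so it is open.
Try {Motivation}:
  P1: blocked at fork node Motivation ∈ conditioning set.
  P2: blocked at fork node Motivation ∈ conditioning set.
{Motivation} contains no descendant of Attendance and blocks every backdoor path.
No other singleton works — e.g. {ClassSize} leaves P2 open — so {Motivation} is the unique smallest valid adjustment set.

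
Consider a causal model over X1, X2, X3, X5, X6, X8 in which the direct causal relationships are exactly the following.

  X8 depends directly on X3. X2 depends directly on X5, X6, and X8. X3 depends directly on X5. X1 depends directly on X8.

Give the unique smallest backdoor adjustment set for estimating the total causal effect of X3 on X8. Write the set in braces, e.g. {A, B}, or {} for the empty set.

Variables eligible for adjustment (non-descendants of X3, excluding X3 and X8): {X5, X6}.
Backdoor paths from X3 to X8:
  P1: X3 <- X5 -> X2 <- X8
Each backdoor path contains an unconditioned collider, so every path is already blocked with the empty conditioning set:
  P1: blocked at collider X2 (neither it nor any descendant is in the conditioning set).
The empty set is therefore the unique smallest valid set.

{}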